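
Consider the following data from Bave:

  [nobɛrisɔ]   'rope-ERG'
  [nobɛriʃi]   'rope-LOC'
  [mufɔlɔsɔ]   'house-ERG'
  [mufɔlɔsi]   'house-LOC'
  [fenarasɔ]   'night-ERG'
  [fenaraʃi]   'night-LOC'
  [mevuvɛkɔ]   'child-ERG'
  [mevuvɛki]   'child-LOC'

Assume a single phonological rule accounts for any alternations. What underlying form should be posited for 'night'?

In [fenarasɔ] and [fenaraʃi] the final segment of 'night' alternates: [s] ~ [ʃ].
If /s/ were underlying and a rule turned it into [ʃ] before the LOC suffix, 'house' would also alternate; but it has [s] in both [mufɔlɔsɔ] and [mufɔlɔsi].
The alternation reflects depalatalization: palato-alveolar /ʃ/ becomes [s] when no front vowel follows. /ʃ/ is underlying.

/fenaraʃ/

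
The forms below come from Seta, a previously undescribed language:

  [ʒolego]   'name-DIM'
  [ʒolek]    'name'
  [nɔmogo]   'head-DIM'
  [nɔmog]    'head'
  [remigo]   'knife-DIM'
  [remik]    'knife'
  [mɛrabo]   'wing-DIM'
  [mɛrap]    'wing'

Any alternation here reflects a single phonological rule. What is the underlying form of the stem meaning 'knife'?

The root 'knife' surfaces as [remigo] and [remik], with a stem-final [g] ~ [k] alternation.
Compare 'head', with invariant [g] in [nɔmogo] and [nɔmog]: an analysis with underlying /g/ and a rule producing [k] in isolation would wrongly predict alternation here too.
The underlying segment must be /k/; voiceless stops become voiced between vowels, yielding [g] there.

/remik/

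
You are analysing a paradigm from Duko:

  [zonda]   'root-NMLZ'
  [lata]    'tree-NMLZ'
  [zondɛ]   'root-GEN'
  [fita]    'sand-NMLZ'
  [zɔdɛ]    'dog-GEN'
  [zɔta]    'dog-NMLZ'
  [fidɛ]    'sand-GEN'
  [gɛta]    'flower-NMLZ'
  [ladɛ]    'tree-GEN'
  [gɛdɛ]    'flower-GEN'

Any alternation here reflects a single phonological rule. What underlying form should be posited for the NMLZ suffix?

/-ta/

The NMLZ suffix surfaces as [-da] and [-ta], depending on the final segment of the stem.
By contrast the GEN suffix keeps its initial [d] throughout — that segment must be underlying.
The NMLZ suffix is therefore /-ta/ underlyingly, with post-nasal voicing: voiceless stops become voiced after a nasal.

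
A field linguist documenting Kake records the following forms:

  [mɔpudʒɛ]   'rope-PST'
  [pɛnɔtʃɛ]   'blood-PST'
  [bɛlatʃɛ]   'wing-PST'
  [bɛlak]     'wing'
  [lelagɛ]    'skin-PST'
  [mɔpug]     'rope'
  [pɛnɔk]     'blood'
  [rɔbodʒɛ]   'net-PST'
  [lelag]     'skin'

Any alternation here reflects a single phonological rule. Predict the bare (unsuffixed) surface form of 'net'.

The root 'rope' surfaces as [mɔpug] and [mɔpudʒɛ], with a stem-final [g] ~ [dʒ] alternation.
Compare 'skin', with invariant [g] in [lelag] and [lelagɛ]: an analysis with underlying /g/ and a rule producing [dʒ] before the PST suffix would wrongly predict alternation here too.
The underlying segment must be /dʒ/; palato-alveolar /tʃ/ and /dʒ/ become [k] and [g] when no front vowel follows, yielding [g] there.
The one attested form of 'net', [rɔbodʒɛ], shows underlying /rɔbodʒ/. Applying the same rule when no front vowel follows gives [rɔbog].

[rɔbog]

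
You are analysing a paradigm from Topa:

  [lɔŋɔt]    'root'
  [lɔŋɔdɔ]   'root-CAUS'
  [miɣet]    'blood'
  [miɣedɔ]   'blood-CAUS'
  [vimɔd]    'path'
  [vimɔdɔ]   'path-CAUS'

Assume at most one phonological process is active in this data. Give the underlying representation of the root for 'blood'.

'blood' shows [t] ~ [d] at the end of the stem ([miɣet] vs [miɣedɔ]).
But 'path' keeps [d] in both environments ([vimɔd], [vimɔdɔ]), so there is no rule changing /d/ to [t] in isolation.
So /t/ is underlying, and a rule of intervocalic voicing — voiceless stops become voiced between vowels — gives [d].
So 'blood' = /miɣet/.

/miɣet/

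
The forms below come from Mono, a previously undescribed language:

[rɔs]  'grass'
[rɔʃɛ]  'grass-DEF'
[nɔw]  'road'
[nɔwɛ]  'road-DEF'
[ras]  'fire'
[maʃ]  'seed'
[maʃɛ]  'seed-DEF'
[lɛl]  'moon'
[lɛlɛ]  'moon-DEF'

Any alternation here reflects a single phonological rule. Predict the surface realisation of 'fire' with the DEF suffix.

The root 'grass' surfaces as [rɔs] and [rɔʃɛ], with a stem-final [s] ~ [ʃ] alternation.
Compare 'seed', with invariant [ʃ] in [maʃ] and [maʃɛ]: an analysis with underlying /ʃ/ and a rule producing [s] in isolation would wrongly predict alternation here too.
The alternation reflects palatalization before a front vowel: /s/ becomes palato-alveolar [ʃ] before a front vowel. /s/ is underlying.
The one attested form of 'fire', [ras], shows underlying /ras/. Applying the same rule before a front vowel gives [raʃɛ].

[raʃɛ]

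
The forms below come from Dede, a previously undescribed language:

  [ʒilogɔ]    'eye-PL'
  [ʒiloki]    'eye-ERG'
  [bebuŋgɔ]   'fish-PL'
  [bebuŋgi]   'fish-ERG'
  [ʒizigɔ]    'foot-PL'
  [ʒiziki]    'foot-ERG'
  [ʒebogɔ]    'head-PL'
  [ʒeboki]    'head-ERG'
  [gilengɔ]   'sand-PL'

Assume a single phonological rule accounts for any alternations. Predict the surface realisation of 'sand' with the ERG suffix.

[gilengi]

The ERG suffix surfaces as [-gi] and [-ki], depending on the final segment of the stem.
By contrast the PL suffix keeps its initial [g] throughout — that segment must be underlying.
So the underlying form is /-ki/, and voiceless stops become voiced after a nasal.
After 'sand', which ends in a nasal, the suffix surfaces as [-gi], giving [gilengi].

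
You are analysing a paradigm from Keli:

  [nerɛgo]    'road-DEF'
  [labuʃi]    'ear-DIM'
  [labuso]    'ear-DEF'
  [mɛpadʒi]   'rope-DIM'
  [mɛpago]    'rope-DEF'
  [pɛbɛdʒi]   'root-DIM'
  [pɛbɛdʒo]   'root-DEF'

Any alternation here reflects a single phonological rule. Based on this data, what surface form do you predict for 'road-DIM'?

[nerɛdʒi]

The stem for 'rope' ends in [dʒ] in [mɛpadʒi] but [g] in [mɛpago].
Compare 'root', with invariant [dʒ] in [pɛbɛdʒi] and [pɛbɛdʒo]: an analysis with underlying /dʒ/ and a rule producing [g] before the DEF suffix would wrongly predict alternation here too.
The underlying segment must be /g/; /g/ and /s/ become palato-alveolar [dʒ] and [ʃ] before a front vowel, yielding [dʒ] there.
From [nerɛgo] the stem 'road' is /nerɛg/; before a front vowel this yields [nerɛdʒi].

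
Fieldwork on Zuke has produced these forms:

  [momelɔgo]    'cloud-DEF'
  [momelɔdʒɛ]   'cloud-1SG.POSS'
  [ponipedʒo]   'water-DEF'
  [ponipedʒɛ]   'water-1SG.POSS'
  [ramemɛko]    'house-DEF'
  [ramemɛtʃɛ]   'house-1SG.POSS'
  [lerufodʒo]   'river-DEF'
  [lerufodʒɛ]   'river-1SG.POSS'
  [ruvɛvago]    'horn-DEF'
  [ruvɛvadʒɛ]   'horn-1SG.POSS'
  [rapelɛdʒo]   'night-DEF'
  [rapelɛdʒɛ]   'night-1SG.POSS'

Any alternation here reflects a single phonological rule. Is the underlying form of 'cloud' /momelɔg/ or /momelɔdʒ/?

/momelɔg/

In [momelɔgo] and [momelɔdʒɛ] the final segment of 'cloud' alternates: [g] ~ [dʒ].
The stem 'night' ([rapelɛdʒo], [rapelɛdʒɛ]) shows [dʒ] unchanged in both environments, so [dʒ] cannot be basic with [g] derived before the DEF suffix.
The alternation reflects palatalization before a front vowel: /k/ and /g/ become palato-alveolar [tʃ] and [dʒ] before a front vowel. /g/ is underlying.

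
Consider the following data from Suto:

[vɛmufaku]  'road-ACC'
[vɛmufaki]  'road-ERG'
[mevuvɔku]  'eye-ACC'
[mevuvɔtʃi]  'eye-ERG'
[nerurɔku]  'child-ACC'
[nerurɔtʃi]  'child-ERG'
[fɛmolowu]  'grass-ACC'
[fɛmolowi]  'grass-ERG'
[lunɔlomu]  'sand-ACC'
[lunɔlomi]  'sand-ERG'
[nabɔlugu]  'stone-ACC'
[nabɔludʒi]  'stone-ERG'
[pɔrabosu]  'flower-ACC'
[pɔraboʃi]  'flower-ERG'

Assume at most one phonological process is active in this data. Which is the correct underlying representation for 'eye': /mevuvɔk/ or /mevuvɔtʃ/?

The root 'eye' surfaces as [mevuvɔku] and [mevuvɔtʃi], with a stem-final [k] ~ [tʃ] alternation.
The stem 'road' ([vɛmufaku], [vɛmufaki]) shows [k] unchanged in both environments, so [k] cannot be basic with [tʃ] derived before the ERG suffix.
So /tʃ/ is underlying, and a rule of depalatalization — palato-alveolar /tʃ/, /dʒ/ and /ʃ/ become [k], [g] and [s] when no front vowel follows — gives [k].

/mevuvɔtʃ/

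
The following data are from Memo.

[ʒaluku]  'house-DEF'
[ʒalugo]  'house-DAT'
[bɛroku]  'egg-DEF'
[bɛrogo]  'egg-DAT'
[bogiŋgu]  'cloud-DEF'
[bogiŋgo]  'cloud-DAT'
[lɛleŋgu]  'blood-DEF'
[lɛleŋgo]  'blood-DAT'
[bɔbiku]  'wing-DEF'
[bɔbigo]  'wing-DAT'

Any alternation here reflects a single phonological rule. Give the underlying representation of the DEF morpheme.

/-ku/

The DEF morpheme has two allomorphs, [-gu] and [-ku].
The DAT suffix, which begins with [g], is invariant after every stem; so [g] is not altered by any rule here.
So the underlying form is /-ku/, and voiceless stops become voiced after a nasal.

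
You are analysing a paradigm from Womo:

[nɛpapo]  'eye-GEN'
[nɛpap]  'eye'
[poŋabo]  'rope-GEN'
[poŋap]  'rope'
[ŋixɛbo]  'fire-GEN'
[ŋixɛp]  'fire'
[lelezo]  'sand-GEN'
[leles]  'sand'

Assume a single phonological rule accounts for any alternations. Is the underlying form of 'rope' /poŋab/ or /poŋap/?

/poŋab/

'rope' shows [b] ~ [p] at the end of the stem ([poŋabo] vs [poŋap]).
Compare 'eye', with invariant [p] in [nɛpapo] and [nɛpap]: an analysis with underlying /p/ and a rule producing [b] before the GEN suffix would wrongly predict alternation here too.
Therefore /b/ is basic and [p] is derived by word-final obstruent devoicing (voiced obstruents become voiceless word-finally).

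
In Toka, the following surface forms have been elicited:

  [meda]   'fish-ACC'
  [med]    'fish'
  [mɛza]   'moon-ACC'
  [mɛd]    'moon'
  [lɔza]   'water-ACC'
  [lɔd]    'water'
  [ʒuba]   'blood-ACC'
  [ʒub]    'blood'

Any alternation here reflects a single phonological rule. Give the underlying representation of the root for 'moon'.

/mɛz/

In [mɛza] and [mɛd] the final segment of 'moon' alternates: [z] ~ [d].
Compare 'fish', with invariant [d] in [meda] and [med]: an analysis with underlying /d/ and a rule producing [z] before the ACC suffix would wrongly predict alternation here too.
Therefore /z/ is basic and [d] is derived by word-final hardening (voiced fricatives become stops word-finally).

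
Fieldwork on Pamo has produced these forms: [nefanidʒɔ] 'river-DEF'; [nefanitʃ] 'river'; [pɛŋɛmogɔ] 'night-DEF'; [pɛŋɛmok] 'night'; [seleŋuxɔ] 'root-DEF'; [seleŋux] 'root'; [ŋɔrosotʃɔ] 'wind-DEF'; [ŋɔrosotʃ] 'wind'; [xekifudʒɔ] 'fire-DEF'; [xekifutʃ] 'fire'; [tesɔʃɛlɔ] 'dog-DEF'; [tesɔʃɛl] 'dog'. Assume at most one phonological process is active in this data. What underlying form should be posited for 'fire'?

/xekifudʒ/

'fire' shows [dʒ] ~ [tʃ] at the end of the stem ([xekifudʒɔ] vs [xekifutʃ]).
Compare 'wind', with invariant [tʃ] in [ŋɔrosotʃɔ] and [ŋɔrosotʃ]: an analysis with underlying /tʃ/ and a rule producing [dʒ] before the DEF suffix would wrongly predict alternation here too.
So /dʒ/ is underlying, and a rule of word-final obstruent devoicing — voiced obstruents become voiceless word-finally — gives [tʃ].
The underlying form of 'fire' is therefore /xekifudʒ/.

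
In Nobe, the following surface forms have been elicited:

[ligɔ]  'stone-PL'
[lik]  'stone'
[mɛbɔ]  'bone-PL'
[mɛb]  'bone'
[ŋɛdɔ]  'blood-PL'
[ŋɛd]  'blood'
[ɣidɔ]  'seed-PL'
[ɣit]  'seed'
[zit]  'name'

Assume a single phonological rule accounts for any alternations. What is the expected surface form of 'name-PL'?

In [ɣidɔ] and [ɣit] the final segment of 'seed' alternates: [d] ~ [t].
If /d/ were underlying and a rule turned it into [t] in isolation, 'blood' would also alternate; but it has [d] in both [ŋɛdɔ] and [ŋɛd].
The underlying segment must be /t/; voiceless stops become voiced between vowels, yielding [d] there.
From [zit] the stem 'name' is /zit/; between vowels this yields [zidɔ].

[zidɔ]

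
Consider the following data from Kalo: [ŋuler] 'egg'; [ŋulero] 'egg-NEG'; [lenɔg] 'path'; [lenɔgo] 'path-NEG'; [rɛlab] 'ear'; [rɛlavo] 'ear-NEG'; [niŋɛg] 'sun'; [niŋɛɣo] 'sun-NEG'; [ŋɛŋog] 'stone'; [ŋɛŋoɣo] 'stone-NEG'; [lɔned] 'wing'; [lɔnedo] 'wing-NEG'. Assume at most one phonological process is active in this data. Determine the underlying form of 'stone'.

'stone' shows [g] ~ [ɣ] at the end of the stem ([ŋɛŋog] vs [ŋɛŋoɣo]).
But 'path' keeps [g] in both environments ([lenɔg], [lenɔgo]), so there is no rule changing /g/ to [ɣ] before the NEG suffix.
So /ɣ/ is underlying, and a rule of word-final hardening — voiced fricatives become stops word-finally — gives [g].
The underlying form of 'stone' is therefore /ŋɛŋoɣ/.

/ŋɛŋoɣ/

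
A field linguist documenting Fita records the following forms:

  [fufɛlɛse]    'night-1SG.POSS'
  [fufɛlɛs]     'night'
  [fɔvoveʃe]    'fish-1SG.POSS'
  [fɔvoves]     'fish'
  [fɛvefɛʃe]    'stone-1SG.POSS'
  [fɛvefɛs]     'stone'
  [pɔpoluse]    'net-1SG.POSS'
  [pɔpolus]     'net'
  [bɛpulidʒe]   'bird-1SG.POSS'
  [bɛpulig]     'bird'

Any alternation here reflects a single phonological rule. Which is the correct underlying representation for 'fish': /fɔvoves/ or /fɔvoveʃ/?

/fɔvoveʃ/

In [fɔvoveʃe] and [fɔvoves] the final segment of 'fish' alternates: [ʃ] ~ [s].
Compare 'net', with invariant [s] in [pɔpoluse] and [pɔpolus]: an analysis with underlying /s/ and a rule producing [ʃ] before the 1SG.POSS suffix would wrongly predict alternation here too.
The alternation reflects depalatalization: palato-alveolar /dʒ/ and /ʃ/ become [g] and [s] when no front vowel follows. /ʃ/ is underlying.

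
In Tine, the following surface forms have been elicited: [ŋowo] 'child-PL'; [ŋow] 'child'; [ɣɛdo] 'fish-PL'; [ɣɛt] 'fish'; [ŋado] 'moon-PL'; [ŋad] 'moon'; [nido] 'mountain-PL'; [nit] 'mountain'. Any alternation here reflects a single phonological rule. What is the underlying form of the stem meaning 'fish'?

'fish' shows [d] ~ [t] at the end of the stem ([ɣɛdo] vs [ɣɛt]).
If /d/ were underlying and a rule turned it into [t] in isolation, 'moon' would also alternate; but it has [d] in both [ŋado] and [ŋad].
The underlying segment must be /t/; voiceless stops become voiced between vowels, yielding [d] there.

/ɣɛt/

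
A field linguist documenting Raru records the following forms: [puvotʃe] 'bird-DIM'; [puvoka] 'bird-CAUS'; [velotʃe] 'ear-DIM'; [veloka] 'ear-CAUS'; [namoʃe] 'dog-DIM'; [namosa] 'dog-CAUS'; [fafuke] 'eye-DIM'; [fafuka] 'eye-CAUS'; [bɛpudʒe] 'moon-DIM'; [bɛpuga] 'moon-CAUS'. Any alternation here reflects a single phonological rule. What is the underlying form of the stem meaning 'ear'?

In [velotʃe] and [veloka] the final segment of 'ear' alternates: [tʃ] ~ [k].
If /k/ were underlying and a rule turned it into [tʃ] before the DIM suffix, 'eye' would also alternate; but it has [k] in both [fafuke] and [fafuka].
Therefore /tʃ/ is basic and [k] is derived by depalatalization (palato-alveolar /tʃ/, /dʒ/ and /ʃ/ become [k], [g] and [s] when no front vowel follows).
So 'ear' = /velotʃ/.

/velotʃ/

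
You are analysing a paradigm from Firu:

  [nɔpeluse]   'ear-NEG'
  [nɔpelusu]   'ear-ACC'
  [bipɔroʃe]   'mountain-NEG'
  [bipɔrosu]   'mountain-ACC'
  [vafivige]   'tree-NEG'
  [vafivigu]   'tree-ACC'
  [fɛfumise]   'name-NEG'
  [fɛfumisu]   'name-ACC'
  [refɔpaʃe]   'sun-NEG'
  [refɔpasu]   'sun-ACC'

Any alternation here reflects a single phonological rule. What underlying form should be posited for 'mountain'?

In [bipɔroʃe] and [bipɔrosu] the final segment of 'mountain' alternates: [ʃ] ~ [s].
But 'ear' keeps [s] in both environments ([nɔpeluse], [nɔpelusu]), so there is no rule changing /s/ to [ʃ] before the NEG suffix.
The alternation reflects depalatalization: palato-alveolar /ʃ/ becomes [s] when no front vowel follows. /ʃ/ is underlying.
The underlying form of 'mountain' is therefore /bipɔroʃ/.

/bipɔroʃ/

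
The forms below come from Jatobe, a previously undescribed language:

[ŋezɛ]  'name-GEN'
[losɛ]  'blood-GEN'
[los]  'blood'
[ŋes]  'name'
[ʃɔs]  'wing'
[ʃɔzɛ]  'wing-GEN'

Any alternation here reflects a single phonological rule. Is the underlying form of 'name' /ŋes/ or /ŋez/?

/ŋez/

The stem for 'name' ends in [z] in [ŋezɛ] but [s] in [ŋes].
The stem 'blood' ([losɛ], [los]) shows [s] unchanged in both environments, so [s] cannot be basic with [z] derived before the GEN suffix.
The alternation reflects word-final obstruent devoicing: voiced obstruents become voiceless word-finally. /z/ is underlying.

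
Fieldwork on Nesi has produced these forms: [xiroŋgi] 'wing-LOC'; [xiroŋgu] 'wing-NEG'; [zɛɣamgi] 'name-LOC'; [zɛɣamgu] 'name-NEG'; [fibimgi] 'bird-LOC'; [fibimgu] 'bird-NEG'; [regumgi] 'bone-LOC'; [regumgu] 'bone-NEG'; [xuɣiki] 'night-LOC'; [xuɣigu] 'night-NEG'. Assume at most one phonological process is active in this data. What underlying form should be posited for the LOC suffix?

The LOC morpheme has two allomorphs, [-gi] and [-ki].
By contrast the NEG suffix keeps its initial [g] throughout — that segment must be underlying.
So the underlying form is /-ki/, and voiceless stops become voiced after a nasal.

/-ki/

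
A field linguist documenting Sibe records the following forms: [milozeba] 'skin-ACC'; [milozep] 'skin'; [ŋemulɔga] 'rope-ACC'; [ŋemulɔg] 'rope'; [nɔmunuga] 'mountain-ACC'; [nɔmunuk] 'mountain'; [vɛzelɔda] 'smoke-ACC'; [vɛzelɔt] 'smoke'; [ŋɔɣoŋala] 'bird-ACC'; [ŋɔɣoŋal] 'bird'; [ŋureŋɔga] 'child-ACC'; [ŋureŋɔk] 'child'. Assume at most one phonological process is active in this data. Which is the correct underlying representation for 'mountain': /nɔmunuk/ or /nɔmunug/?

'mountain' shows [g] ~ [k] at the end of the stem ([nɔmunuga] vs [nɔmunuk]).
Compare 'rope', with invariant [g] in [ŋemulɔga] and [ŋemulɔg]: an analysis with underlying /g/ and a rule producing [k] in isolation would wrongly predict alternation here too.
The underlying segment must be /k/; voiceless stops become voiced between vowels, yielding [g] there.

/nɔmunuk/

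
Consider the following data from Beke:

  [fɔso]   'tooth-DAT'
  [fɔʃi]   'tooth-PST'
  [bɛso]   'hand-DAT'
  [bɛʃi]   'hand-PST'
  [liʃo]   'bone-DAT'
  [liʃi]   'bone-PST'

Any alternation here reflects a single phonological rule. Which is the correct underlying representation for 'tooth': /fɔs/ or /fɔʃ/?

/fɔs/

In [fɔso] and [fɔʃi] the final segment of 'tooth' alternates: [s] ~ [ʃ].
The stem 'bone' ([liʃo], [liʃi]) shows [ʃ] unchanged in both environments, so [ʃ] cannot be basic with [s] derived before the DAT suffix.
The alternation reflects palatalization before a front vowel: /s/ becomes palato-alveolar [ʃ] before a front vowel. /s/ is underlying.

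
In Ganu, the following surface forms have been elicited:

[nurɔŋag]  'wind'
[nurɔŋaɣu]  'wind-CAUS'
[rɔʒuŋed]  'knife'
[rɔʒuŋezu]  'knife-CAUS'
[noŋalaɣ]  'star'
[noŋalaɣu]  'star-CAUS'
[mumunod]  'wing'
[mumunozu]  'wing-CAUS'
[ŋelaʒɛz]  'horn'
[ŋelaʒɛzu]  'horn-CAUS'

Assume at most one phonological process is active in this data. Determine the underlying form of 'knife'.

The stem for 'knife' ends in [d] in [rɔʒuŋed] but [z] in [rɔʒuŋezu].
But 'horn' keeps [z] in both environments ([ŋelaʒɛz], [ŋelaʒɛzu]), so there is no rule changing /z/ to [d] in isolation.
The underlying segment must be /d/; voiced stops become fricatives between vowels, yielding [z] there.
Hence 'knife' is /rɔʒuŋed/ underlyingly.

/rɔʒuŋed/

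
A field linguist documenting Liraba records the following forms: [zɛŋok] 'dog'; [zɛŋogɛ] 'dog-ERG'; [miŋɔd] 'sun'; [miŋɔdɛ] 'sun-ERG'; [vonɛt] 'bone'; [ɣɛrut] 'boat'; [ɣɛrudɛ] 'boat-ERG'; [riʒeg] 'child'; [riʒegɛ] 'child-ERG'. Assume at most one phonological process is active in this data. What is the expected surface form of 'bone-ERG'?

The stem for 'boat' ends in [t] in [ɣɛrut] but [d] in [ɣɛrudɛ].
Compare 'sun', with invariant [d] in [miŋɔd] and [miŋɔdɛ]: an analysis with underlying /d/ and a rule producing [t] in isolation would wrongly predict alternation here too.
Therefore /t/ is basic and [d] is derived by intervocalic voicing (voiceless stops become voiced between vowels).
From [vonɛt] the stem 'bone' is /vonɛt/; between vowels this yields [vonɛdɛ].

[vonɛdɛ]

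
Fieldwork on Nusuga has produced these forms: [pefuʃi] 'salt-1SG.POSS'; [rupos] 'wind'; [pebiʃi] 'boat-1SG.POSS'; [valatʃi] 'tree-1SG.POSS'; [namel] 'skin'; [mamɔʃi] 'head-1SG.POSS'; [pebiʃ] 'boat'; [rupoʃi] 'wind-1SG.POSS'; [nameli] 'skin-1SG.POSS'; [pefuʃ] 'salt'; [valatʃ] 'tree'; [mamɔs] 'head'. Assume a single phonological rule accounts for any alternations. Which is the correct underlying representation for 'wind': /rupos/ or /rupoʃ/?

/rupos/

'wind' shows [s] ~ [ʃ] at the end of the stem ([rupos] vs [rupoʃi]).
But 'salt' keeps [ʃ] in both environments ([pefuʃ], [pefuʃi]), so there is no rule changing /ʃ/ to [s] in isolation.
Therefore /s/ is basic and [ʃ] is derived by palatalization before a front vowel (/s/ becomes palato-alveolar [ʃ] before a front vowel).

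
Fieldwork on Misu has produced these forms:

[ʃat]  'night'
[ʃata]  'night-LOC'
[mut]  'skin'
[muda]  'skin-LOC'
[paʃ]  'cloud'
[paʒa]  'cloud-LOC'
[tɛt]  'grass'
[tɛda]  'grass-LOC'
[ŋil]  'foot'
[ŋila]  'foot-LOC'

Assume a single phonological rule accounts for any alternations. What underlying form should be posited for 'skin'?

The stem for 'skin' ends in [t] in [mut] but [d] in [muda].
The stem 'night' ([ʃat], [ʃata]) shows [t] unchanged in both environments, so [t] cannot be basic with [d] derived before the LOC suffix.
So /d/ is underlying, and a rule of word-final obstruent devoicing — voiced obstruents become voiceless word-finally — gives [t].
So 'skin' = /mud/.

/mud/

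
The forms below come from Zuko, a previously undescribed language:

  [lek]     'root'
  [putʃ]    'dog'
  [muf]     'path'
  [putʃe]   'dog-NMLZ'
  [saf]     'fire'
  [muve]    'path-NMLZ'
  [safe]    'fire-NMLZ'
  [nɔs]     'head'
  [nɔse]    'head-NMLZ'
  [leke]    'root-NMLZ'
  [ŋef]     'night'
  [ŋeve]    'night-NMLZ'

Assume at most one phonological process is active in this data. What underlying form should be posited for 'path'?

/muv/

The root 'path' surfaces as [muf] and [muve], with a stem-final [f] ~ [v] alternation.
The stem 'fire' ([saf], [safe]) shows [f] unchanged in both environments, so [f] cannot be basic with [v] derived before the NMLZ suffix.
The alternation reflects word-final obstruent devoicing: voiced obstruents become voiceless word-finally. /v/ is underlying.
The underlying form of 'path' is therefore /muv/.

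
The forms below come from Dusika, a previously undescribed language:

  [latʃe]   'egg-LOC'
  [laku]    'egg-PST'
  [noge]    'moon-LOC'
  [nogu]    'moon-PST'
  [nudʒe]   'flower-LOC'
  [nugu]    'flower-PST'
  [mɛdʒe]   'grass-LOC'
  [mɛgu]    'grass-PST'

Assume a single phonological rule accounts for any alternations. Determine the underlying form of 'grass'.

The stem for 'grass' ends in [dʒ] in [mɛdʒe] but [g] in [mɛgu].
The stem 'moon' ([noge], [nogu]) shows [g] unchanged in both environments, so [g] cannot be basic with [dʒ] derived before the LOC suffix.
Therefore /dʒ/ is basic and [g] is derived by depalatalization (palato-alveolar /tʃ/ and /dʒ/ become [k] and [g] when no front vowel follows).
Hence 'grass' is /mɛdʒ/ underlyingly.

/mɛdʒ/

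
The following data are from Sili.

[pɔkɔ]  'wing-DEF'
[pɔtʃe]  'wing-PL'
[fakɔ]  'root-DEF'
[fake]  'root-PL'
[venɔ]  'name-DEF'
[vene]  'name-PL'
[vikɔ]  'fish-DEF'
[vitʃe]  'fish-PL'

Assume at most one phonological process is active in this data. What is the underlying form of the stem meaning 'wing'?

/pɔtʃ/

The stem for 'wing' ends in [k] in [pɔkɔ] but [tʃ] in [pɔtʃe].
Compare 'root', with invariant [k] in [fakɔ] and [fake]: an analysis with underlying /k/ and a rule producing [tʃ] before the PL suffix would wrongly predict alternation here too.
The alternation reflects depalatalization: palato-alveolar /tʃ/ becomes [k] when no front vowel follows. /tʃ/ is underlying.
The underlying form of 'wing' is therefore /pɔtʃ/.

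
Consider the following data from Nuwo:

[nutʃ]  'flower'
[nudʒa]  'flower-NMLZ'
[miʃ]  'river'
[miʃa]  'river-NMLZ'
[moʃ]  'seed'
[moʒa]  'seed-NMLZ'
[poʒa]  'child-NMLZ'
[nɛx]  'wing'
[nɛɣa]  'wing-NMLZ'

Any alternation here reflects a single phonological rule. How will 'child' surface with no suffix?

[poʃ]

The stem for 'seed' ends in [ʃ] in [moʃ] but [ʒ] in [moʒa].
If /ʃ/ were underlying and a rule turned it into [ʒ] before the NMLZ suffix, 'river' would also alternate; but it has [ʃ] in both [miʃ] and [miʃa].
The alternation reflects word-final obstruent devoicing: voiced obstruents become voiceless word-finally. /ʒ/ is underlying.
From [poʒa] the stem 'child' is /poʒ/; word-finally this yields [poʃ].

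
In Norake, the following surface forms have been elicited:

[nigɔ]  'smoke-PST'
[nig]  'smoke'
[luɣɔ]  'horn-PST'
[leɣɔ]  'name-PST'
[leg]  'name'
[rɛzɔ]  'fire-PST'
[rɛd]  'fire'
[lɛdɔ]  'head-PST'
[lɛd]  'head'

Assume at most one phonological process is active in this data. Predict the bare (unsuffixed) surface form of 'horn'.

In [leɣɔ] and [leg] the final segment of 'name' alternates: [ɣ] ~ [g].
Compare 'smoke', with invariant [g] in [nigɔ] and [nig]: an analysis with underlying /g/ and a rule producing [ɣ] before the PST suffix would wrongly predict alternation here too.
The underlying segment must be /ɣ/; voiced fricatives become stops word-finally, yielding [g] there.
From [luɣɔ] the stem 'horn' is /luɣ/; word-finally this yields [lug].

[lug]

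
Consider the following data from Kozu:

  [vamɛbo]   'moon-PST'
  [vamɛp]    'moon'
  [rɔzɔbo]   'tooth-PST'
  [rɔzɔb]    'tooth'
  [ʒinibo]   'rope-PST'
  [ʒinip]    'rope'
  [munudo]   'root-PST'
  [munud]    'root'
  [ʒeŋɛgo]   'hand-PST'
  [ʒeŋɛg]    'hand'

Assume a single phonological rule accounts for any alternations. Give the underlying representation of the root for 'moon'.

'moon' shows [b] ~ [p] at the end of the stem ([vamɛbo] vs [vamɛp]).
Compare 'tooth', with invariant [b] in [rɔzɔbo] and [rɔzɔb]: an analysis with underlying /b/ and a rule producing [p] in isolation would wrongly predict alternation here too.
So /p/ is underlying, and a rule of intervocalic voicing — voiceless stops become voiced between vowels — gives [b].
Hence 'moon' is /vamɛp/ underlyingly.

/vamɛp/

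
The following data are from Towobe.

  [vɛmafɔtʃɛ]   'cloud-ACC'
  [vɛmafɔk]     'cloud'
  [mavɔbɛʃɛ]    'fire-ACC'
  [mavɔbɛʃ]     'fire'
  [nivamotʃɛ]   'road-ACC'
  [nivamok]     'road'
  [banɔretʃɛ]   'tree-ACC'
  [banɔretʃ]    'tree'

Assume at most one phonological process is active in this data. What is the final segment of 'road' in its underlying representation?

In [nivamotʃɛ] and [nivamok] the final segment of 'road' alternates: [tʃ] ~ [k].
Compare 'tree', with invariant [tʃ] in [banɔretʃɛ] and [banɔretʃ]: an analysis with underlying /tʃ/ and a rule producing [k] in isolation would wrongly predict alternation here too.
The alternation reflects palatalization before a front vowel: /k/ becomes palato-alveolar [tʃ] before a front vowel. /k/ is underlying.

/k/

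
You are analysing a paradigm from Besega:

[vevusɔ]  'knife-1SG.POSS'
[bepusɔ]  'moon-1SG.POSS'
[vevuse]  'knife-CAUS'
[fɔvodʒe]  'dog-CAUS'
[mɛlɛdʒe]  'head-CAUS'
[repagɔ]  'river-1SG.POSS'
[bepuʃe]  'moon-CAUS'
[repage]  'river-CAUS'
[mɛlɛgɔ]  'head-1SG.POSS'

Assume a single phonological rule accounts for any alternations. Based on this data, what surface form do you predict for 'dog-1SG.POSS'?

[fɔvogɔ]

'head' shows [g] ~ [dʒ] at the end of the stem ([mɛlɛgɔ] vs [mɛlɛdʒe]).
Compare 'river', with invariant [g] in [repagɔ] and [repage]: an analysis with underlying /g/ and a rule producing [dʒ] before the CAUS suffix would wrongly predict alternation here too.
The underlying segment must be /dʒ/; palato-alveolar /dʒ/ and /ʃ/ become [g] and [s] when no front vowel follows, yielding [g] there.
The one attested form of 'dog', [fɔvodʒe], shows underlying /fɔvodʒ/. Applying the same rule when no front vowel follows gives [fɔvogɔ].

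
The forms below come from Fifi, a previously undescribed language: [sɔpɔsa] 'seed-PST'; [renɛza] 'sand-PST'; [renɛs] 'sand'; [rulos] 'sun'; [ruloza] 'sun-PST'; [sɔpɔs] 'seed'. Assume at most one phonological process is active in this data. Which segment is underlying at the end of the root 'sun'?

In [rulos] and [ruloza] the final segment of 'sun' alternates: [s] ~ [z].
If /s/ were underlying and a rule turned it into [z] before the PST suffix, 'seed' would also alternate; but it has [s] in both [sɔpɔs] and [sɔpɔsa].
The underlying segment must be /z/; voiced obstruents become voiceless word-finally, yielding [s] there.

/z/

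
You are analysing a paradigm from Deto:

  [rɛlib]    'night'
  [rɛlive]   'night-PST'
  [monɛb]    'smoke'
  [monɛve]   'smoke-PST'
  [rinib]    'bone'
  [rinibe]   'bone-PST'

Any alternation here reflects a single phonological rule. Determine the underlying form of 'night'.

/rɛliv/

In [rɛlib] and [rɛlive] the final segment of 'night' alternates: [b] ~ [v].
Compare 'bone', with invariant [b] in [rinib] and [rinibe]: an analysis with underlying /b/ and a rule producing [v] before the PST suffix would wrongly predict alternation here too.
Therefore /v/ is basic and [b] is derived by word-final hardening (voiced fricatives become stops word-finally).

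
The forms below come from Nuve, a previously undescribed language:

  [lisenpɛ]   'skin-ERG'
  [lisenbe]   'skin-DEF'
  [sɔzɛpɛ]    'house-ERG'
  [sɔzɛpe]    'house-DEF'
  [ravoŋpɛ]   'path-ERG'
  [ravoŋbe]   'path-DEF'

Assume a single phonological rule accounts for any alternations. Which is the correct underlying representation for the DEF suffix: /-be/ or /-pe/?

/-be/

The DEF morpheme has two allomorphs, [-be] and [-pe].
By contrast the ERG suffix keeps its initial [p] throughout — that segment must be underlying.
The DEF suffix is therefore /-be/ underlyingly, with post-vocalic devoicing: voiced stops become voiceless after a vowel.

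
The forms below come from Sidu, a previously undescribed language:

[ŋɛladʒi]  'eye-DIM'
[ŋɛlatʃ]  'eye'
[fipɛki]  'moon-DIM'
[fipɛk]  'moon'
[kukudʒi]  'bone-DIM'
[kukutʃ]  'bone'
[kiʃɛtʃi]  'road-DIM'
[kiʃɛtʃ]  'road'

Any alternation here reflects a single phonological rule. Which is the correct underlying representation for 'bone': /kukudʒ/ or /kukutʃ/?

The stem for 'bone' ends in [dʒ] in [kukudʒi] but [tʃ] in [kukutʃ].
But 'road' keeps [tʃ] in both environments ([kiʃɛtʃi], [kiʃɛtʃ]), so there is no rule changing /tʃ/ to [dʒ] before the DIM suffix.
The alternation reflects word-final obstruent devoicing: voiced obstruents become voiceless word-finally. /dʒ/ is underlying.

/kukudʒ/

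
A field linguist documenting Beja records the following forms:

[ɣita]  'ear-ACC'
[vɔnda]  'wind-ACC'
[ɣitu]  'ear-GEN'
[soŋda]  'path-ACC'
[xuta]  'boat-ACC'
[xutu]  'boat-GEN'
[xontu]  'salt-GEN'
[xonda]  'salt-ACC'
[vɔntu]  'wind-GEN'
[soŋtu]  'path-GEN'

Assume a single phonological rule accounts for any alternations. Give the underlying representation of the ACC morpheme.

The ACC morpheme has two allomorphs, [-da] and [-ta].
By contrast the GEN suffix keeps its initial [t] throughout — that segment must be underlying.
So the underlying form is /-da/, and voiced stops become voiceless after a vowel.

/-da/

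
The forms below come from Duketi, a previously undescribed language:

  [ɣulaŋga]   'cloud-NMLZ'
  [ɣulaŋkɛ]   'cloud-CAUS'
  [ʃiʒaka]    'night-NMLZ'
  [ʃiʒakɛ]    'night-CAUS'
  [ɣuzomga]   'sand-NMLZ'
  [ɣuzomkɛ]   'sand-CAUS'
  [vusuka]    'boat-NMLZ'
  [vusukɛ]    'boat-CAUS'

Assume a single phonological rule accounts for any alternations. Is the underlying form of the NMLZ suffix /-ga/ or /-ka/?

/-ga/

The NMLZ morpheme has two allomorphs, [-ga] and [-ka].
The CAUS suffix, which begins with [k], is invariant after every stem; so [k] is not altered by any rule here.
The NMLZ suffix is therefore /-ga/ underlyingly, with post-vocalic devoicing: voiced stops become voiceless after a vowel.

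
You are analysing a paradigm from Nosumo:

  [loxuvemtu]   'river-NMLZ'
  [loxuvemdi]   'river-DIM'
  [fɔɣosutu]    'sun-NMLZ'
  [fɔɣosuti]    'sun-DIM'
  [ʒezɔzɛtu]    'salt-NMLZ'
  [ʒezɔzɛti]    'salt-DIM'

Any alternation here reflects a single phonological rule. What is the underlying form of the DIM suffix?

The DIM morpheme has two allomorphs, [-di] and [-ti].
The NMLZ suffix, which begins with [t], is invariant after every stem; so [t] is not altered by any rule here.
The DIM suffix is therefore /-di/ underlyingly, with post-vocalic devoicing: voiced stops become voiceless after a vowel.

/-di/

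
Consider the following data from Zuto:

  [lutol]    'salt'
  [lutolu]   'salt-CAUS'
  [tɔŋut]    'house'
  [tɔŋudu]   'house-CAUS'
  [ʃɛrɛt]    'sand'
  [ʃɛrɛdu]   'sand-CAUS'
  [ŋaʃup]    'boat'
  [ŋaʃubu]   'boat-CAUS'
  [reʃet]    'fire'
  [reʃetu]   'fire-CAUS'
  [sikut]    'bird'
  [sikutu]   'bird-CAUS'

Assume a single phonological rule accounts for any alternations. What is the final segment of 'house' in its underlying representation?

In [tɔŋut] and [tɔŋudu] the final segment of 'house' alternates: [t] ~ [d].
Compare 'bird', with invariant [t] in [sikut] and [sikutu]: an analysis with underlying /t/ and a rule producing [d] before the CAUS suffix would wrongly predict alternation here too.
The underlying segment must be /d/; voiced obstruents become voiceless word-finally, yielding [t] there.

/d/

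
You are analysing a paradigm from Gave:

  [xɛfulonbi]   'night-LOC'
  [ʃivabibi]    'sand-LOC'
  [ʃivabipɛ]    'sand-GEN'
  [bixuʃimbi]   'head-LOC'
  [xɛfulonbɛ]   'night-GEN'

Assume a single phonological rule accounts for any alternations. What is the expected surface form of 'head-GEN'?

[bixuʃimbɛ]

The GEN suffix surfaces as [-bɛ] and [-pɛ], depending on the final segment of the stem.
By contrast the LOC suffix keeps its initial [b] throughout — that segment must be underlying.
So the underlying form is /-pɛ/, and voiceless stops become voiced after a nasal.
After 'head', which ends in a nasal, the suffix surfaces as [-bɛ], giving [bixuʃimbɛ].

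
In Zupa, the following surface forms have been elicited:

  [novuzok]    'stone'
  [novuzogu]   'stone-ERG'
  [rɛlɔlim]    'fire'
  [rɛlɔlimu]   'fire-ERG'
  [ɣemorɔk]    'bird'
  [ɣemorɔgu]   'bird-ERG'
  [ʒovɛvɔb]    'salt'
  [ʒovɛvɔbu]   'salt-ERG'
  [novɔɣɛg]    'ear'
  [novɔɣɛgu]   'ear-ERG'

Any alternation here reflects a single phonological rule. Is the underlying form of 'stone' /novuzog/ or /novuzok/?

'stone' shows [k] ~ [g] at the end of the stem ([novuzok] vs [novuzogu]).
But 'ear' keeps [g] in both environments ([novɔɣɛg], [novɔɣɛgu]), so there is no rule changing /g/ to [k] in isolation.
The alternation reflects intervocalic voicing: voiceless stops become voiced between vowels. /k/ is underlying.

/novuzok/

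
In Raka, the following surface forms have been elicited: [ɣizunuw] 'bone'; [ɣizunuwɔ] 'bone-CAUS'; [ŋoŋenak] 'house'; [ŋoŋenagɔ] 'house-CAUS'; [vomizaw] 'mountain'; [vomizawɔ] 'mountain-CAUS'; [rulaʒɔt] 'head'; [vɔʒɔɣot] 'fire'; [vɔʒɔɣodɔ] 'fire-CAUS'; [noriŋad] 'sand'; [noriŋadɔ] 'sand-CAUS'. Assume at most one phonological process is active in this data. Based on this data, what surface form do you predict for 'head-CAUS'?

'fire' shows [t] ~ [d] at the end of the stem ([vɔʒɔɣot] vs [vɔʒɔɣodɔ]).
If /d/ were underlying and a rule turned it into [t] in isolation, 'sand' would also alternate; but it has [d] in both [noriŋad] and [noriŋadɔ].
Therefore /t/ is basic and [d] is derived by intervocalic voicing (voiceless stops become voiced between vowels).
From [rulaʒɔt] the stem 'head' is /rulaʒɔt/; between vowels this yields [rulaʒɔdɔ].

[rulaʒɔdɔ]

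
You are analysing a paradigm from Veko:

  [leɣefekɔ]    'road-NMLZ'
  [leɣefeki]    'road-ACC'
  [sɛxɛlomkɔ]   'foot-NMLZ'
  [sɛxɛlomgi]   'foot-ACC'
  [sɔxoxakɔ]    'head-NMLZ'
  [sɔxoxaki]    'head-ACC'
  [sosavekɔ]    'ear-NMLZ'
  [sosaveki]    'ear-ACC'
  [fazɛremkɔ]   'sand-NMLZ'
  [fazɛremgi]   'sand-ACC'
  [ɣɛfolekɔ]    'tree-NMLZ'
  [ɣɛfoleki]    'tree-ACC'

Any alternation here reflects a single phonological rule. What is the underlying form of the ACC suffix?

The ACC morpheme has two allomorphs, [-gi] and [-ki].
By contrast the NMLZ suffix keeps its initial [k] throughout — that segment must be underlying.
The ACC suffix is therefore /-gi/ underlyingly, with post-vocalic devoicing: voiced stops become voiceless after a vowel.

/-gi/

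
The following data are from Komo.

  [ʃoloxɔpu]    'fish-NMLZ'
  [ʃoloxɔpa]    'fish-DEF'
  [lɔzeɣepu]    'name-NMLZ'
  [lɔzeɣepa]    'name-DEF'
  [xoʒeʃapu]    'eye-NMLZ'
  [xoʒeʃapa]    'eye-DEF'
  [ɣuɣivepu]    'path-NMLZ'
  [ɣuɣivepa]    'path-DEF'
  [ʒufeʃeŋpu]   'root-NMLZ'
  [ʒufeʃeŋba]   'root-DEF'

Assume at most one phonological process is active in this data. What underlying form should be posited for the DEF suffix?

/-ba/

The DEF morpheme has two allomorphs, [-ba] and [-pa].
By contrast the NMLZ suffix keeps its initial [p] throughout — that segment must be underlying.
So the underlying form is /-ba/, and voiced stops become voiceless after a vowel.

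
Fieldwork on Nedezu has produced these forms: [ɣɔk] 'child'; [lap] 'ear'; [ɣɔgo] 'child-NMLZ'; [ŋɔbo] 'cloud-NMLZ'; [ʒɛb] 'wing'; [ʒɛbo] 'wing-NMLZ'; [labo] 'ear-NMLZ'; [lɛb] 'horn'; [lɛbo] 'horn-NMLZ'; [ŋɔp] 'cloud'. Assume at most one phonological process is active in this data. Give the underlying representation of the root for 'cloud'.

The root 'cloud' surfaces as [ŋɔbo] and [ŋɔp], with a stem-final [b] ~ [p] alternation.
But 'horn' keeps [b] in both environments ([lɛbo], [lɛb]), so there is no rule changing /b/ to [p] in isolation.
Therefore /p/ is basic and [b] is derived by intervocalic voicing (voiceless stops become voiced between vowels).
So 'cloud' = /ŋɔp/.

/ŋɔp/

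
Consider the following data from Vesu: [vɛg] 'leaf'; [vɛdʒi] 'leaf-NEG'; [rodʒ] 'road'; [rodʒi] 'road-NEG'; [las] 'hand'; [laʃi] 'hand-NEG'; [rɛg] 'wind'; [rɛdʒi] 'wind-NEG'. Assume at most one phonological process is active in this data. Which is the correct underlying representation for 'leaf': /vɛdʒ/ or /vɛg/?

/vɛg/

The root 'leaf' surfaces as [vɛg] and [vɛdʒi], with a stem-final [g] ~ [dʒ] alternation.
But 'road' keeps [dʒ] in both environments ([rodʒ], [rodʒi]), so there is no rule changing /dʒ/ to [g] in isolation.
The underlying segment must be /g/; /g/ and /s/ become palato-alveolar [dʒ] and [ʃ] before a front vowel, yielding [dʒ] there.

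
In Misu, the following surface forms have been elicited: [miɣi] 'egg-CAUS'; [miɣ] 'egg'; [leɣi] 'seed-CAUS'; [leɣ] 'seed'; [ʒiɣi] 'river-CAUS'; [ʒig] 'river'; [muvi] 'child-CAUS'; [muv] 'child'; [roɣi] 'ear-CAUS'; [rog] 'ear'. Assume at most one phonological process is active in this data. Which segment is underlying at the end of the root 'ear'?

/g/

The stem for 'ear' ends in [ɣ] in [roɣi] but [g] in [rog].
If /ɣ/ were underlying and a rule turned it into [g] in isolation, 'seed' would also alternate; but it has [ɣ] in both [leɣi] and [leɣ].
The alternation reflects intervocalic spirantization: voiced stops become fricatives between vowels. /g/ is underlying.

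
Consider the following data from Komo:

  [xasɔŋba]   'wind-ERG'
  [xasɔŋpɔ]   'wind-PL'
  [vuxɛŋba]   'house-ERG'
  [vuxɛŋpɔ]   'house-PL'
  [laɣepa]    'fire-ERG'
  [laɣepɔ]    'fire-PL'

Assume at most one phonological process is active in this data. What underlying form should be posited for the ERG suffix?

/-ba/

The ERG morpheme has two allomorphs, [-ba] and [-pa].
The PL suffix, which begins with [p], is invariant after every stem; so [p] is not altered by any rule here.
The ERG suffix is therefore /-ba/ underlyingly, with post-vocalic devoicing: voiced stops become voiceless after a vowel.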